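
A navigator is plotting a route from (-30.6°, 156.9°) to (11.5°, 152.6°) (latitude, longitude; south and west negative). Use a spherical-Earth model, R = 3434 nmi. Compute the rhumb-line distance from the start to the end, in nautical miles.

2535 nmi

Rhumb course C = atan2(Δλ, Δψ) with Δψ = ln[tan(π/4+φ₂/2)/tan(π/4+φ₁/2)] = +0.7635, Δλ = -0.0750 → C = 354.39°
d = R·|Δφ| / |cos C| = 3434·0.73478 / 0.99520 = 2535 nmi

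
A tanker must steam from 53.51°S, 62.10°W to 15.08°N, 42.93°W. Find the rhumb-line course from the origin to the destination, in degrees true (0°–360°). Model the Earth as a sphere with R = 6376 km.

Δψ = ln[tan(π/4+φ₂/2)/tan(π/4+φ₁/2)] = +1.3760
Δλ = +0.3346 rad (taken the short way round)
course = atan2(Δλ, Δψ) = 13.67°

13.7°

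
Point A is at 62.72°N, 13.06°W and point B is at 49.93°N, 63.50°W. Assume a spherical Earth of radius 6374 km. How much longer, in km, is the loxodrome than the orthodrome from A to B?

Great circle: cos σ = sin φ₁ sin φ₂ + cos φ₁ cos φ₂ cos Δλ,  σ = 0.5195 rad → d_gc = 3311.5 km
Rhumb line: Δψ = -0.4073, q = Δφ/Δψ = 0.5481, d_rh = R√(Δφ²+q²Δλ²) = 3388.6 km
Excess = 3388.6 − 3311.5 = 77.1 ≈ 77 km

77 km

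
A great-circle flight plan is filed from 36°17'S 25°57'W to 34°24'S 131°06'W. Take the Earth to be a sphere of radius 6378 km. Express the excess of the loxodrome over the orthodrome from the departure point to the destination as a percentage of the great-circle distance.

Great circle: σ = 1.4096 rad → d_gc = Rσ = 8990.4 km
Rhumb: Δφ = +0.0329, Δλ = -1.8352, Δψ = +0.0403, q = Δφ/Δψ = 0.8156 → d_rh = R√(Δφ²+q²Δλ²) = 9549.4 km
Excess = (9549.4 − 8990.4) / 8990.4 = 559.0 / 8990.4 = 6.22% ≈ 6.2%

6.2%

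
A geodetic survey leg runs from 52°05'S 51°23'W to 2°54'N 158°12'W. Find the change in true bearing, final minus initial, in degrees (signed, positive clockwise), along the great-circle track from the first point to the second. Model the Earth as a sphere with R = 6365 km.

+64.6°

Initial bearing θ₁ = atan2(sin Δλ cos φ₂, cos φ₁ sin φ₂ − sin φ₁ cos φ₂ cos Δλ) = 258.36°
Final bearing θ₂ = (initial bearing from the destination back to the start) + 180° = 322.94°
Δθ = θ₂ − θ₁ = +64.6°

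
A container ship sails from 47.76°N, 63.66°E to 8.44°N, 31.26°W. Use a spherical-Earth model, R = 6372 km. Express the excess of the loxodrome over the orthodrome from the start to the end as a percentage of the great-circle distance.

Great circle: σ = 1.5191 rad → d_gc = Rσ = 9680.0 km
Rhumb: Δφ = -0.6863, Δλ = -1.6567, Δψ = -0.8034, q = Δφ/Δψ = 0.8542 → d_rh = R√(Δφ²+q²Δλ²) = 10021.7 km
Excess = (10021.7 − 9680.0) / 9680.0 = 341.7 / 9680.0 = 3.53% ≈ 3.5%

3.5%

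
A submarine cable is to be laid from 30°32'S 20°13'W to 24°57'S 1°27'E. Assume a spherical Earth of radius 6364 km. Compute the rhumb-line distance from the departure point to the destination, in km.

Δψ = ln[tan(π/4+φ₂/2)/tan(π/4+φ₁/2)] = +0.1102;  Δφ = +0.0974 rad,  Δλ = +0.3782 rad
q = Δφ/Δψ = 0.8845
d = R·√(Δφ² + q²Δλ²) = 6364·0.34839 = 2217 km

2217 km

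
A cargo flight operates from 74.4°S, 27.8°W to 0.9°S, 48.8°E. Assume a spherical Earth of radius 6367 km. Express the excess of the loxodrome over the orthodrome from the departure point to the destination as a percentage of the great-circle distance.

3.8%

Great circle: σ = 1.4933 rad → d_gc = Rσ = 9507.7 km
Rhumb: Δφ = +1.2828, Δλ = +1.3369, Δψ = +1.9722, q = Δφ/Δψ = 0.6505 → d_rh = R√(Δφ²+q²Δλ²) = 9867.5 km
Excess = (9867.5 − 9507.7) / 9507.7 = 359.8 / 9507.7 = 3.78% ≈ 3.8%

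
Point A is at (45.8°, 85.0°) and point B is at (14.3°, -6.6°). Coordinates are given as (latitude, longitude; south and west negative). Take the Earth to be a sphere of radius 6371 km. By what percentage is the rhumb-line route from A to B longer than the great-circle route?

3.5%

Great circle: σ = 1.4119 rad → d_gc = Rσ = 8995.3 km
Rhumb: Δφ = -0.5498, Δλ = -1.5987, Δψ = -0.6490, q = Δφ/Δψ = 0.8471 → d_rh = R√(Δφ²+q²Δλ²) = 9311.6 km
Excess = (9311.6 − 8995.3) / 8995.3 = 316.3 / 8995.3 = 3.52% ≈ 3.5%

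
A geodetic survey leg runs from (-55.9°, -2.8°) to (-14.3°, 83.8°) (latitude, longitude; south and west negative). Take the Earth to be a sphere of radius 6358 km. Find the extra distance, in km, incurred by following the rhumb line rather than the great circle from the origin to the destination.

Great circle: cos σ = sin φ₁ sin φ₂ + cos φ₁ cos φ₂ cos Δλ,  σ = 1.3318 rad → d_gc = 8467.4 km
Rhumb line: Δψ = +0.9297, q = Δφ/Δψ = 0.7809, d_rh = R√(Δφ²+q²Δλ²) = 8810.8 km
Excess = 8810.8 − 8467.4 = 343.4 ≈ 343 km

343 km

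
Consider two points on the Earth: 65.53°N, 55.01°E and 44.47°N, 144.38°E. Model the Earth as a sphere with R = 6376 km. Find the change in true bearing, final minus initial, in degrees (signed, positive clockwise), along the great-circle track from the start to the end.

At departure: θ₁ = atan2(sin Δλ cos φ₂, cos φ₁ sin φ₂ − sin φ₁ cos φ₂ cos Δλ) = 68.36°
At arrival: θ₂ = atan2(sin Δλ cos φ₁, −cos φ₂ sin φ₁ + sin φ₂ cos φ₁ cos Δλ) = 147.35°
Δθ = θ₂ − θ₁ = +79.0°

+79.0°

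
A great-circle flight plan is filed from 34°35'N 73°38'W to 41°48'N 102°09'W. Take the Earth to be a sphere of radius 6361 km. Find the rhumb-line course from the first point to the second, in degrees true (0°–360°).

Meridional parts: M(φ₁)=+0.6440, M(φ₂)=+0.8045 → ΔM = +0.1605;  Δλ = -0.4977 rad
tan C = Δλ / ΔM = -3.1011 → C = 287.87°

287.9°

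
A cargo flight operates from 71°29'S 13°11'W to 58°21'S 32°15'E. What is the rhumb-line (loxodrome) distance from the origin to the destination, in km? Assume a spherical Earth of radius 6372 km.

2553 km

Δψ = ln[tan(π/4+φ₂/2)/tan(π/4+φ₁/2)] = +0.5532;  Δφ = +0.2292 rad,  Δλ = +0.7930 rad
q = Δφ/Δψ = 0.4144
d = R·√(Δφ² + q²Δλ²) = 6372·0.40062 = 2553 km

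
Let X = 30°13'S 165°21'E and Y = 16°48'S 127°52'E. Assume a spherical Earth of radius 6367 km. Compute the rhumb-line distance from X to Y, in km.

4089 km

Δψ = ln[tan(π/4+φ₂/2)/tan(π/4+φ₁/2)] = +0.2562;  Δφ = +0.2342 rad,  Δλ = -0.6542 rad
q = Δφ/Δψ = 0.9141
d = R·√(Δφ² + q²Δλ²) = 6367·0.64223 = 4089 km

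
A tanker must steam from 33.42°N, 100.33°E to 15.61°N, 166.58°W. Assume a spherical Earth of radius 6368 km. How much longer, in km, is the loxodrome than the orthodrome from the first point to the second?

233 km

Great circle: cos σ = sin φ₁ sin φ₂ + cos φ₁ cos φ₂ cos Δλ,  σ = 1.4657 rad → d_gc = 9333.8 km
Rhumb line: Δψ = -0.3436, q = Δφ/Δψ = 0.9046, d_rh = R√(Δφ²+q²Δλ²) = 9566.7 km
Excess = 9566.7 − 9333.8 = 232.9 ≈ 233 km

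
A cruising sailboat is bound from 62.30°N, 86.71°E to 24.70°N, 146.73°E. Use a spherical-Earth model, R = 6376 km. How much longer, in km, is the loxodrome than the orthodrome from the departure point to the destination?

Great circle: cos σ = sin φ₁ sin φ₂ + cos φ₁ cos φ₂ cos Δλ,  σ = 0.9508 rad → d_gc = 6062.5 km
Rhumb line: Δψ = -0.9551, q = Δφ/Δψ = 0.6871, d_rh = R√(Δφ²+q²Δλ²) = 6210.4 km
Excess = 6210.4 − 6062.5 = 147.9 ≈ 148 km

148 km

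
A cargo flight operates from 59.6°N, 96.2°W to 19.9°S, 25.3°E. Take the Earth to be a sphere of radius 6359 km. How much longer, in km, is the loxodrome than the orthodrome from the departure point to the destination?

694 km

Great circle: cos σ = sin φ₁ sin φ₂ + cos φ₁ cos φ₂ cos Δλ,  σ = 2.1438 rad → d_gc = 13632.7 km
Rhumb line: Δψ = -1.6576, q = Δφ/Δψ = 0.8371, d_rh = R√(Δφ²+q²Δλ²) = 14327.1 km
Excess = 14327.1 − 13632.7 = 694.4 ≈ 694 km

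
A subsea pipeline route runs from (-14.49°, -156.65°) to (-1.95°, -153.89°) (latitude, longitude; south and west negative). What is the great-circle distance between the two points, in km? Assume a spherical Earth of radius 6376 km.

1428 km

cos σ = sin φ₁ sin φ₂ + cos φ₁ cos φ₂ cos Δλ
      = sin(-14.49°)sin(-1.95°) + cos(-14.49°)cos(-1.95°)cos(2.76°) = 0.9750
σ = 12.833° → d = Rσ = 6376·0.22398 = 1428 km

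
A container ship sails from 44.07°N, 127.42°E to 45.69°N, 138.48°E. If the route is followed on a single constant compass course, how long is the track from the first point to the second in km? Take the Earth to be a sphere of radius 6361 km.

Δψ = ln[tan(π/4+φ₂/2)/tan(π/4+φ₁/2)] = +0.0399;  Δφ = +0.0283 rad,  Δλ = +0.1930 rad
q = Δφ/Δψ = 0.7085
d = R·√(Δφ² + q²Δλ²) = 6361·0.13966 = 888 km

888 km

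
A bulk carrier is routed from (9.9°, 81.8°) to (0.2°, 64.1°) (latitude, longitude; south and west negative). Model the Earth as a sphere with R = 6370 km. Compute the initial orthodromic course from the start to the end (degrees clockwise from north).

242.2°

N = sin Δλ·cos φ₂ = -0.3040;  D = cos φ₁ sin φ₂ − sin φ₁ cos φ₂ cos Δλ = -0.1604
initial course = atan2(N, D) = 242.19°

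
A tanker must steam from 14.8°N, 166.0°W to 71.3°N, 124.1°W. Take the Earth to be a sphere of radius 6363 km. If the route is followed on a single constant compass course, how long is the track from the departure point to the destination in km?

Rhumb course C = atan2(Δλ, Δψ) with Δψ = ln[tan(π/4+φ₂/2)/tan(π/4+φ₁/2)] = +1.5427, Δλ = +0.7313 → C = 25.36°
d = R·|Δφ| / |cos C| = 6363·0.98611 / 0.90361 = 6944 km

6944 km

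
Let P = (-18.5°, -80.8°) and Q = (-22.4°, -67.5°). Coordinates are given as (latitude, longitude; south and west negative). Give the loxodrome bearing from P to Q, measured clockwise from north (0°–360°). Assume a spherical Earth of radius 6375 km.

Meridional parts: M(φ₁)=-0.3286, M(φ₂)=-0.4013 → ΔM = -0.0727;  Δλ = +0.2321 rad
tan C = Δλ / ΔM = -3.1945 → C = 107.38°

107.4°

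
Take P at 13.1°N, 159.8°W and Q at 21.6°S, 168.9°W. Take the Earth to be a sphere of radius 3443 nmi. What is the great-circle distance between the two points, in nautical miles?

Haversine: a = sin²(Δφ/2)+cos φ₁ cos φ₂ sin²(Δλ/2) = 0.09463;  σ = 2·atan2(√a,√(1−a))
σ = 35.831° → d = Rσ = 3443·0.62537 = 2153 nmi

2153 nmi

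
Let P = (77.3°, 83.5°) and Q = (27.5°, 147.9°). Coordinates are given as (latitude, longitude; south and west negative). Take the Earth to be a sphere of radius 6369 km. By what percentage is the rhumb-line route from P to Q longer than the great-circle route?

3.6%

Great circle: σ = 1.0066 rad → d_gc = Rσ = 6411.2 km
Rhumb: Δφ = -0.8692, Δλ = +1.1240, Δψ = -1.6961, q = Δφ/Δψ = 0.5124 → d_rh = R√(Δφ²+q²Δλ²) = 6640.9 km
Excess = (6640.9 − 6411.2) / 6411.2 = 229.7 / 6411.2 = 3.58% ≈ 3.6%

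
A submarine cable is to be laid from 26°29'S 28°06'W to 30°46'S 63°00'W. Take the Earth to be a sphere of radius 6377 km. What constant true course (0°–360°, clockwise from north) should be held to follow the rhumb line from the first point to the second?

Meridional parts: M(φ₁)=-0.4796, M(φ₂)=-0.5648 → ΔM = -0.0852;  Δλ = -0.6091 rad
tan C = Δλ / ΔM = +7.1493 → C = 262.04°

262.0°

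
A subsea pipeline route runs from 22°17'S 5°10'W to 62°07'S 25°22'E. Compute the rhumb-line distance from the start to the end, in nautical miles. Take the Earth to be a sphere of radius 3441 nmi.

2714 nmi

Δψ = ln[tan(π/4+φ₂/2)/tan(π/4+φ₁/2)] = -0.9942;  Δφ = -0.6952 rad,  Δλ = +0.5329 rad
q = Δφ/Δψ = 0.6993
d = R·√(Δφ² + q²Δλ²) = 3441·0.78879 = 2714 nmi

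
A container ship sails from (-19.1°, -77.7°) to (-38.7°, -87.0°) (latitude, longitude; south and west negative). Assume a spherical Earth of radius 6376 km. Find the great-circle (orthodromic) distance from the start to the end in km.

2358 km

Haversine: a = sin²(Δφ/2)+cos φ₁ cos φ₂ sin²(Δλ/2) = 0.03382;  σ = 2·atan2(√a,√(1−a))
σ = 21.194° → d = Rσ = 6376·0.36990 = 2358 km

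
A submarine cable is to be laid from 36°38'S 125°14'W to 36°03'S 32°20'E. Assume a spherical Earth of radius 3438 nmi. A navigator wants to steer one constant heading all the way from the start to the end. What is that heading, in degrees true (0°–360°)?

Meridional parts: M(φ₁)=-0.6880, M(φ₂)=-0.6754 → ΔM = +0.0126;  Δλ = +2.7501 rad
tan C = Δλ / ΔM = +217.5744 → C = 89.74°

89.7°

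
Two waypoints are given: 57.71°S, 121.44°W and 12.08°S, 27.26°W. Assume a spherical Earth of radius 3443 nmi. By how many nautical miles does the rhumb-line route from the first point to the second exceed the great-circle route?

245 nmi

Great circle: cos σ = sin φ₁ sin φ₂ + cos φ₁ cos φ₂ cos Δλ,  σ = 1.4315 rad → d_gc = 4928.7 nmi
Rhumb line: Δψ = +1.0272, q = Δφ/Δψ = 0.7753, d_rh = R√(Δφ²+q²Δλ²) = 5174.0 nmi
Excess = 5174.0 − 4928.7 = 245.3 ≈ 245 nmi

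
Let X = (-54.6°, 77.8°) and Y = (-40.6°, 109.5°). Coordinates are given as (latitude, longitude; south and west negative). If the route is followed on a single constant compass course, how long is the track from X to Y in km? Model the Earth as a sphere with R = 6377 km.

2827 km

Rhumb course C = atan2(Δλ, Δψ) with Δψ = ln[tan(π/4+φ₂/2)/tan(π/4+φ₁/2)] = +0.3655, Δλ = +0.5533 → C = 56.55°
d = R·|Δφ| / |cos C| = 6377·0.24435 / 0.55118 = 2827 km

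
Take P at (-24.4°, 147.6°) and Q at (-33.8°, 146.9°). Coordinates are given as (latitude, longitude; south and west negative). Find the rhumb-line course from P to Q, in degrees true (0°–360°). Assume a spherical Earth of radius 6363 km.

Δψ = ln[tan(π/4+φ₂/2)/tan(π/4+φ₁/2)] = -0.1881
Δλ = -0.0122 rad (taken the short way round)
course = atan2(Δλ, Δψ) = 183.72°

183.7°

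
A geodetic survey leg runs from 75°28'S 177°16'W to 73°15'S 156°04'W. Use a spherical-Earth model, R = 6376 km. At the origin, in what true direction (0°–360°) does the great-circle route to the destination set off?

N = sin Δλ·cos φ₂ = +0.1042;  D = cos φ₁ sin φ₂ − sin φ₁ cos φ₂ cos Δλ = +0.0198
initial course = atan2(N, D) = 79.24°

79.2°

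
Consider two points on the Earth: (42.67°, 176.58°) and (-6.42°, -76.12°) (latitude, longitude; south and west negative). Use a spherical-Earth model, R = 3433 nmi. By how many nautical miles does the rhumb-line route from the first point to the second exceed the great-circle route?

158 nmi

Great circle: cos σ = sin φ₁ sin φ₂ + cos φ₁ cos φ₂ cos Δλ,  σ = 1.8682 rad → d_gc = 6413.6 nmi
Rhumb line: Δψ = -0.9373, q = Δφ/Δψ = 0.9141, d_rh = R√(Δφ²+q²Δλ²) = 6572.0 nmi
Excess = 6572.0 − 6413.6 = 158.4 ≈ 158 nmi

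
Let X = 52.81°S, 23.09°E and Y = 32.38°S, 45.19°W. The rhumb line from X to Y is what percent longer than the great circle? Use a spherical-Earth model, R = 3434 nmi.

3.0%

Great circle: σ = 0.9077 rad → d_gc = Rσ = 3117.1 nmi
Rhumb: Δφ = +0.3566, Δλ = -1.1917, Δψ = +0.4915, q = Δφ/Δψ = 0.7255 → d_rh = R√(Δφ²+q²Δλ²) = 3211.7 nmi
Excess = (3211.7 − 3117.1) / 3117.1 = 94.6 / 3117.1 = 3.03% ≈ 3.0%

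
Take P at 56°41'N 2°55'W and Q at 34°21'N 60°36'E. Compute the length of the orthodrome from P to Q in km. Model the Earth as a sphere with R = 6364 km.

5292 km

Haversine: a = sin²(Δφ/2)+cos φ₁ cos φ₂ sin²(Δλ/2) = 0.16313;  σ = 2·atan2(√a,√(1−a))
σ = 47.644° → d = Rσ = 6364·0.83155 = 5292 km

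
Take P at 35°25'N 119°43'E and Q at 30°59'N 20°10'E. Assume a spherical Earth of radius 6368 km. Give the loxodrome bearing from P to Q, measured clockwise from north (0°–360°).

Meridional parts: M(φ₁)=+0.6617, M(φ₂)=+0.5692 → ΔM = -0.0925;  Δλ = -1.7375 rad
tan C = Δλ / ΔM = +18.7807 → C = 266.95°

267.0°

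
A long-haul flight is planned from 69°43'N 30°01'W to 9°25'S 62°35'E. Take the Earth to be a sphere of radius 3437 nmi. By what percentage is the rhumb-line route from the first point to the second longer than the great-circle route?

Great circle: σ = 1.7406 rad → d_gc = Rσ = 5982.4 nmi
Rhumb: Δφ = -1.3811, Δλ = +1.6162, Δψ = -1.8862, q = Δφ/Δψ = 0.7323 → d_rh = R√(Δφ²+q²Δλ²) = 6251.3 nmi
Excess = (6251.3 − 5982.4) / 5982.4 = 268.9 / 5982.4 = 4.49% ≈ 4.5%

4.5%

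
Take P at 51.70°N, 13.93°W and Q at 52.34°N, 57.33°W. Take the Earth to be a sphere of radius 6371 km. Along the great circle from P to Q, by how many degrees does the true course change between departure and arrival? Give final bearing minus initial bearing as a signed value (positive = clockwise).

Initial bearing θ₁ = atan2(sin Δλ cos φ₂, cos φ₁ sin φ₂ − sin φ₁ cos φ₂ cos Δλ) = 288.72°
Final bearing θ₂ = (initial bearing from the destination back to the start) + 180° = 253.89°
Δθ = θ₂ − θ₁ = -34.8°

-34.8°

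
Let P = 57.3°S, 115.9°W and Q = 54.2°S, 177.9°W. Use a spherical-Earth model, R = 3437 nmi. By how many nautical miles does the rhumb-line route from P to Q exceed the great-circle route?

72 nmi

Great circle: cos σ = sin φ₁ sin φ₂ + cos φ₁ cos φ₂ cos Δλ,  σ = 0.5901 rad → d_gc = 2028.2 nmi
Rhumb line: Δψ = +0.0962, q = Δφ/Δψ = 0.5624, d_rh = R√(Δφ²+q²Δλ²) = 2100.1 nmi
Excess = 2100.1 − 2028.2 = 71.9 ≈ 72 nmi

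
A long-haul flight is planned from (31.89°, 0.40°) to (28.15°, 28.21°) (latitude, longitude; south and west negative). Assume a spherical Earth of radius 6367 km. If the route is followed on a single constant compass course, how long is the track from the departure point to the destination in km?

Δψ = ln[tan(π/4+φ₂/2)/tan(π/4+φ₁/2)] = -0.0754;  Δφ = -0.0653 rad,  Δλ = +0.4854 rad
q = Δφ/Δψ = 0.8656
d = R·√(Δφ² + q²Δλ²) = 6367·0.42518 = 2707 km

2707 km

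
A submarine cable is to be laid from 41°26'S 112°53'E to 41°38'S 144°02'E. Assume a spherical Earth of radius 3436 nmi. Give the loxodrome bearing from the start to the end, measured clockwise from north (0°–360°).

Δψ = ln[tan(π/4+φ₂/2)/tan(π/4+φ₁/2)] = -0.0047
Δλ = +0.5437 rad (taken the short way round)
course = atan2(Δλ, Δψ) = 90.49°

90.5°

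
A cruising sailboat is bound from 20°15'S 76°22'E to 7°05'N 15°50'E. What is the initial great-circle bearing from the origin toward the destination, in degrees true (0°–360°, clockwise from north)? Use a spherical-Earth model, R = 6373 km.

288.2°

N = sin Δλ·cos φ₂ = -0.8640;  D = cos φ₁ sin φ₂ − sin φ₁ cos φ₂ cos Δλ = +0.2847
initial course = atan2(N, D) = 288.23°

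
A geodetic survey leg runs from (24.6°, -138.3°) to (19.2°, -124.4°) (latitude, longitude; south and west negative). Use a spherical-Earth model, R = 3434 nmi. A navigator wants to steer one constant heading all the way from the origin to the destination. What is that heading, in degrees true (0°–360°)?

Meridional parts: M(φ₁)=+0.4432, M(φ₂)=+0.3416 → ΔM = -0.1016;  Δλ = +0.2426 rad
tan C = Δλ / ΔM = -2.3871 → C = 112.73°

112.7°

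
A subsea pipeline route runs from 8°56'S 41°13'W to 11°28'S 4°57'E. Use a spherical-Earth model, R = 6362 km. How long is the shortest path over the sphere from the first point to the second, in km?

5048 km

cos σ = sin φ₁ sin φ₂ + cos φ₁ cos φ₂ cos Δλ
      = sin(-8.93°)sin(-11.47°) + cos(-8.93°)cos(-11.47°)cos(46.17°) = 0.7014
σ = 45.462° → d = Rσ = 6362·0.79347 = 5048 km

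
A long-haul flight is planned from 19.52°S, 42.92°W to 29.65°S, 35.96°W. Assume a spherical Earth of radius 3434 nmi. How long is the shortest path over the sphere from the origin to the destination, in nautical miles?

715 nmi

cos σ = sin φ₁ sin φ₂ + cos φ₁ cos φ₂ cos Δλ
      = sin(-19.52°)sin(-29.65°) + cos(-19.52°)cos(-29.65°)cos(6.96°) = 0.9784
σ = 11.937° → d = Rσ = 3434·0.20834 = 715 nmi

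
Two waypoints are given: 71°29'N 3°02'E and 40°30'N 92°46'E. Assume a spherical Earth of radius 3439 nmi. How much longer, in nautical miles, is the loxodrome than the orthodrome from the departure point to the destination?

Great circle: cos σ = sin φ₁ sin φ₂ + cos φ₁ cos φ₂ cos Δλ,  σ = 0.9059 rad → d_gc = 3115.5 nmi
Rhumb line: Δψ = -1.0396, q = Δφ/Δψ = 0.5202, d_rh = R√(Δφ²+q²Δλ²) = 3362.6 nmi
Excess = 3362.6 − 3115.5 = 247.1 ≈ 247 nmi

247 nmi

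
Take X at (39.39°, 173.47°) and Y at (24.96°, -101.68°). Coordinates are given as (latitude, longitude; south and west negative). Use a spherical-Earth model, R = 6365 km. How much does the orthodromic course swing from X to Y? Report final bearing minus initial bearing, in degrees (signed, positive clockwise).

+52.3°

At departure: θ₁ = atan2(sin Δλ cos φ₂, cos φ₁ sin φ₂ − sin φ₁ cos φ₂ cos Δλ) = 73.09°
At arrival: θ₂ = atan2(sin Δλ cos φ₁, −cos φ₂ sin φ₁ + sin φ₂ cos φ₁ cos Δλ) = 125.35°
Δθ = θ₂ − θ₁ = +52.3°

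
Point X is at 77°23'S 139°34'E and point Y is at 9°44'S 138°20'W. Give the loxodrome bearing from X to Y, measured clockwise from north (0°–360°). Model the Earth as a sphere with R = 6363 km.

Δψ = ln[tan(π/4+φ₂/2)/tan(π/4+φ₁/2)] = +2.0316
Δλ = +1.4329 rad (taken the short way round)
course = atan2(Δλ, Δψ) = 35.20°

35.2°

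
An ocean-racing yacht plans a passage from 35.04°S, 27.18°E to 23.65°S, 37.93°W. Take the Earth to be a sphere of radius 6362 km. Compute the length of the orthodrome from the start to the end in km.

6319 km

cos σ = sin φ₁ sin φ₂ + cos φ₁ cos φ₂ cos Δλ
      = sin(-35.04°)sin(-23.65°) + cos(-35.04°)cos(-23.65°)cos(-65.11°) = 0.5460
σ = 56.909° → d = Rσ = 6362·0.99325 = 6319 km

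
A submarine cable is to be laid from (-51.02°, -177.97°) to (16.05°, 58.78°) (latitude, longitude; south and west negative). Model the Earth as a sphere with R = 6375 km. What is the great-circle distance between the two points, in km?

13699 km

Haversine: a = sin²(Δφ/2)+cos φ₁ cos φ₂ sin²(Δλ/2) = 0.77319;  σ = 2·atan2(√a,√(1−a))
σ = 123.119° → d = Rσ = 6375·2.14883 = 13699 km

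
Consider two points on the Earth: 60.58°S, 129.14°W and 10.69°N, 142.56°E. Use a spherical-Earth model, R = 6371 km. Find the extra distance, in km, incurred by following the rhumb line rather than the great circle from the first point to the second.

Great circle: cos σ = sin φ₁ sin φ₂ + cos φ₁ cos φ₂ cos Δλ,  σ = 1.7186 rad → d_gc = 10949.1 km
Rhumb line: Δψ = +1.5251, q = Δφ/Δψ = 0.8156, d_rh = R√(Δφ²+q²Δλ²) = 11266.7 km
Excess = 11266.7 − 10949.1 = 317.6 ≈ 318 km

318 km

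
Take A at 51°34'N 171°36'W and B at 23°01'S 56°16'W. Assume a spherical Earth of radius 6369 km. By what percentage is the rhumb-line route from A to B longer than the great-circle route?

Great circle: σ = 2.1545 rad → d_gc = Rσ = 13721.7 km
Rhumb: Δφ = -1.3017, Δλ = +2.0129, Δψ = -1.4669, q = Δφ/Δψ = 0.8874 → d_rh = R√(Δφ²+q²Δλ²) = 14077.1 km
Excess = (14077.1 − 13721.7) / 13721.7 = 355.4 / 13721.7 = 2.59% ≈ 2.6%

2.6%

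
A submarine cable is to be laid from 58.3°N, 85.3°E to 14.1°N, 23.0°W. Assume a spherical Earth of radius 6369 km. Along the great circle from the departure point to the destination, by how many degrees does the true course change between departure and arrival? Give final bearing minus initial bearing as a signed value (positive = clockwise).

-82.8°

Initial bearing θ₁ = atan2(sin Δλ cos φ₂, cos φ₁ sin φ₂ − sin φ₁ cos φ₂ cos Δλ) = 292.80°
Final bearing θ₂ = (initial bearing from the destination back to the start) + 180° = 209.96°
Δθ = θ₂ − θ₁ = -82.8°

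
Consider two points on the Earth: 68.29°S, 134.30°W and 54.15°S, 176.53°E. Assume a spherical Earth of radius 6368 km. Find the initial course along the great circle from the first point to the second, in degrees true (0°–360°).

277.2°

θ = atan2( sin Δλ·cos φ₂ ,  cos φ₁ sin φ₂ − sin φ₁ cos φ₂ cos Δλ )
  = atan2(-0.4431, +0.0559) = 277.19°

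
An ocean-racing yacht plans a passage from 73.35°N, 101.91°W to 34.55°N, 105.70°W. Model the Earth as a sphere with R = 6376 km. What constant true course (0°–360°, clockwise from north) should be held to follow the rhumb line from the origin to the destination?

183.0°

Meridional parts: M(φ₁)=+1.9219, M(φ₂)=+0.6433 → ΔM = -1.2786;  Δλ = -0.0661 rad
tan C = Δλ / ΔM = +0.0517 → C = 182.96°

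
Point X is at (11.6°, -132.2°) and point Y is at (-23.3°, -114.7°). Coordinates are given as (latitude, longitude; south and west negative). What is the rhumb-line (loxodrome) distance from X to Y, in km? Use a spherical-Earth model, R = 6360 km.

Rhumb course C = atan2(Δλ, Δψ) with Δψ = ln[tan(π/4+φ₂/2)/tan(π/4+φ₁/2)] = -0.6222, Δλ = +0.3054 → C = 153.85°
d = R·|Δφ| / |cos C| = 6360·0.60912 / 0.89768 = 4316 km

4316 km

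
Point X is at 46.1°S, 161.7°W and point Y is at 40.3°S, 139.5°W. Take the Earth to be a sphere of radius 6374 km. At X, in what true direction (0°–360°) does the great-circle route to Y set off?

N = sin Δλ·cos φ₂ = +0.2882;  D = cos φ₁ sin φ₂ − sin φ₁ cos φ₂ cos Δλ = +0.0603
initial course = atan2(N, D) = 78.18°

78.2°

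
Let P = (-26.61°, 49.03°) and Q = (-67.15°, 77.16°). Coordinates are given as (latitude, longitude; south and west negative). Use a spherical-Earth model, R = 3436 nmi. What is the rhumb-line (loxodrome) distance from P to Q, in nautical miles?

2656 nmi

Rhumb course C = atan2(Δλ, Δψ) with Δψ = ln[tan(π/4+φ₂/2)/tan(π/4+φ₁/2)] = -1.1170, Δλ = +0.4910 → C = 156.27°
d = R·|Δφ| / |cos C| = 3436·0.70756 / 0.91547 = 2656 nmi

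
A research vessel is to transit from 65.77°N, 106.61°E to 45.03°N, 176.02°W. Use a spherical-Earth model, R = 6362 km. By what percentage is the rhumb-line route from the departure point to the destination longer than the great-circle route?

5.7%

Great circle: σ = 0.7833 rad → d_gc = Rσ = 4983.5 km
Rhumb: Δφ = -0.3620, Δλ = +1.3504, Δψ = -0.6566, q = Δφ/Δψ = 0.5513 → d_rh = R√(Δφ²+q²Δλ²) = 5266.3 km
Excess = (5266.3 − 4983.5) / 4983.5 = 282.8 / 4983.5 = 5.67% ≈ 5.7%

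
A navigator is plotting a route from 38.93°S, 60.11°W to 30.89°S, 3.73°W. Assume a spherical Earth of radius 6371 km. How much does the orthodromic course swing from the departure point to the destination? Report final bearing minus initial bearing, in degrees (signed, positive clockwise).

-34.2°

At departure: θ₁ = atan2(sin Δλ cos φ₂, cos φ₁ sin φ₂ − sin φ₁ cos φ₂ cos Δλ) = 98.03°
At arrival: θ₂ = atan2(sin Δλ cos φ₁, −cos φ₂ sin φ₁ + sin φ₂ cos φ₁ cos Δλ) = 63.85°
Δθ = θ₂ − θ₁ = -34.2°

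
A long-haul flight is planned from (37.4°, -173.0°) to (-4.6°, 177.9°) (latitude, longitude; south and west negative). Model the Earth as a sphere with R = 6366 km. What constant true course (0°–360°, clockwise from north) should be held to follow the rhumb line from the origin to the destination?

191.4°

Δψ = ln[tan(π/4+φ₂/2)/tan(π/4+φ₁/2)] = -0.7851
Δλ = -0.1588 rad (taken the short way round)
course = atan2(Δλ, Δψ) = 191.44°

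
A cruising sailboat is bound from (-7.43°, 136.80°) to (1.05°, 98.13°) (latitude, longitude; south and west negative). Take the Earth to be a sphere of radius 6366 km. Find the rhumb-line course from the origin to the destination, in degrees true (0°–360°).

Meridional parts: M(φ₁)=-0.1300, M(φ₂)=+0.0183 → ΔM = +0.1484;  Δλ = -0.6749 rad
tan C = Δλ / ΔM = -4.5489 → C = 282.40°

282.4°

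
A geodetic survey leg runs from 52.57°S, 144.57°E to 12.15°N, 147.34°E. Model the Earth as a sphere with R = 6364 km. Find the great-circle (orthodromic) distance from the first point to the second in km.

7194 km

Haversine: a = sin²(Δφ/2)+cos φ₁ cos φ₂ sin²(Δλ/2) = 0.28683;  σ = 2·atan2(√a,√(1−a))
σ = 64.764° → d = Rσ = 6364·1.13034 = 7194 km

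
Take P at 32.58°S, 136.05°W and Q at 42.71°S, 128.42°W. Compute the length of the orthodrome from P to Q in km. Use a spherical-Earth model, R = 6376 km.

cos σ = sin φ₁ sin φ₂ + cos φ₁ cos φ₂ cos Δλ
      = sin(-32.58°)sin(-42.71°) + cos(-32.58°)cos(-42.71°)cos(7.63°) = 0.9789
σ = 11.783° → d = Rσ = 6376·0.20565 = 1311 km

1311 km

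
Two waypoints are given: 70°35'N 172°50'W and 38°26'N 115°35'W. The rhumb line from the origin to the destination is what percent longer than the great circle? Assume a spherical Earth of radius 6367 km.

Great circle: σ = 0.7567 rad → d_gc = Rσ = 4817.7 km
Rhumb: Δφ = -0.5611, Δλ = +0.9992, Δψ = -1.0380, q = Δφ/Δψ = 0.5406 → d_rh = R√(Δφ²+q²Δλ²) = 4959.0 km
Excess = (4959.0 − 4817.7) / 4817.7 = 141.3 / 4817.7 = 2.93% ≈ 2.9%

2.9%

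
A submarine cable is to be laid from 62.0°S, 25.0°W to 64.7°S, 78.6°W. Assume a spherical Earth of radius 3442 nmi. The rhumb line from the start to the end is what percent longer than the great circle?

3.0%

Great circle: σ = 0.4095 rad → d_gc = Rσ = 1409.5 nmi
Rhumb: Δφ = -0.0471, Δλ = -0.9355, Δψ = -0.1051, q = Δφ/Δψ = 0.4482 → d_rh = R√(Δφ²+q²Δλ²) = 1452.2 nmi
Excess = (1452.2 − 1409.5) / 1409.5 = 42.7 / 1409.5 = 3.03% ≈ 3.0%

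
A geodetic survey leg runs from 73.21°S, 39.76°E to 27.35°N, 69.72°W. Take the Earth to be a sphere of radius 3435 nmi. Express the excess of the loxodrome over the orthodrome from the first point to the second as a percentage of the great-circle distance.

5.5%

Great circle: σ = 2.1240 rad → d_gc = Rσ = 7295.9 nmi
Rhumb: Δφ = +1.7551, Δλ = -1.9108, Δψ = +2.4100, q = Δφ/Δψ = 0.7283 → d_rh = R√(Δφ²+q²Δλ²) = 7693.8 nmi
Excess = (7693.8 − 7295.9) / 7295.9 = 397.9 / 7295.9 = 5.454% ≈ 5.5%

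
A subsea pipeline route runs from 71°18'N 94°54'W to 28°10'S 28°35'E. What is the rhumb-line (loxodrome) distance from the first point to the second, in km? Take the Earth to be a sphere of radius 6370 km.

Rhumb course C = atan2(Δλ, Δψ) with Δψ = ln[tan(π/4+φ₂/2)/tan(π/4+φ₁/2)] = -2.3166, Δλ = +2.1552 → C = 137.07°
d = R·|Δφ| / |cos C| = 6370·1.73602 / 0.73215 = 15104 km

15104 km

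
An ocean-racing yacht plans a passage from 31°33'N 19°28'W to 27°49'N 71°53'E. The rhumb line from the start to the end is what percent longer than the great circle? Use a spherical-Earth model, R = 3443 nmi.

3.3%

Great circle: σ = 1.3424 rad → d_gc = Rσ = 4621.9 nmi
Rhumb: Δφ = -0.0652, Δλ = +1.5944, Δψ = -0.0750, q = Δφ/Δψ = 0.8685 → d_rh = R√(Δφ²+q²Δλ²) = 4772.9 nmi
Excess = (4772.9 − 4621.9) / 4621.9 = 151.0 / 4621.9 = 3.27% ≈ 3.3%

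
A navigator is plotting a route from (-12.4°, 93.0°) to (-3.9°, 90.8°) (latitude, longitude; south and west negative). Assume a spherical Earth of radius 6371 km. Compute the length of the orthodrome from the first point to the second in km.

Haversine: a = sin²(Δφ/2)+cos φ₁ cos φ₂ sin²(Δλ/2) = 0.00585;  σ = 2·atan2(√a,√(1−a))
σ = 8.774° → d = Rσ = 6371·0.15314 = 976 km

976 km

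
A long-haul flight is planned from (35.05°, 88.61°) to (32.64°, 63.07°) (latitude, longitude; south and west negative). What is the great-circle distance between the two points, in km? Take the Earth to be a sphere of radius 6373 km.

Haversine: a = sin²(Δφ/2)+cos φ₁ cos φ₂ sin²(Δλ/2) = 0.03412;  σ = 2·atan2(√a,√(1−a))
σ = 21.290° → d = Rσ = 6373·0.37158 = 2368 km

2368 km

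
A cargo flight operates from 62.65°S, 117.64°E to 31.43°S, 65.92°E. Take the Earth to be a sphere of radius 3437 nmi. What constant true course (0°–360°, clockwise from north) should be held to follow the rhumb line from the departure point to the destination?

Meridional parts: M(φ₁)=-1.4134, M(φ₂)=-0.5783 → ΔM = +0.8351;  Δλ = -0.9027 rad
tan C = Δλ / ΔM = -1.0810 → C = 312.77°

312.8°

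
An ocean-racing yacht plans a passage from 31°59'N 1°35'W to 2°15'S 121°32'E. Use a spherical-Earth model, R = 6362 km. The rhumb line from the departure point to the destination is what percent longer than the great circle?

Great circle: σ = 2.0758 rad → d_gc = Rσ = 13206.5 km
Rhumb: Δφ = -0.5975, Δλ = +2.1488, Δψ = -0.6290, q = Δφ/Δψ = 0.9499 → d_rh = R√(Δφ²+q²Δλ²) = 13531.2 km
Excess = (13531.2 − 13206.5) / 13206.5 = 324.7 / 13206.5 = 2.46% ≈ 2.5%

2.5%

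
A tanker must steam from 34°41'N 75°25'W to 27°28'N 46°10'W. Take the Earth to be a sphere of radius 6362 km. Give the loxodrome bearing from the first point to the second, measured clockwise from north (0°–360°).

Meridional parts: M(φ₁)=+0.6461, M(φ₂)=+0.4989 → ΔM = -0.1472;  Δλ = +0.5105 rad
tan C = Δλ / ΔM = -3.4675 → C = 106.09°

106.1°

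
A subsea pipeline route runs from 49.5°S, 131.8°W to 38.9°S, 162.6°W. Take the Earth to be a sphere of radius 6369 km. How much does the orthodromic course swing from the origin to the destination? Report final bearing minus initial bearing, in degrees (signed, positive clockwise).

+21.8°

At departure: θ₁ = atan2(sin Δλ cos φ₂, cos φ₁ sin φ₂ − sin φ₁ cos φ₂ cos Δλ) = 284.15°
At arrival: θ₂ = atan2(sin Δλ cos φ₁, −cos φ₂ sin φ₁ + sin φ₂ cos φ₁ cos Δλ) = 305.98°
Δθ = θ₂ − θ₁ = +21.8°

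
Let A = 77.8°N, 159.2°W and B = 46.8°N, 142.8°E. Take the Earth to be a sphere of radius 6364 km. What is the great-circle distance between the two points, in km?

cos σ = sin φ₁ sin φ₂ + cos φ₁ cos φ₂ cos Δλ
      = sin(77.80°)sin(46.80°) + cos(77.80°)cos(46.80°)cos(-58.00°) = 0.7892
σ = 37.892° → d = Rσ = 6364·0.66135 = 4209 km

4209 km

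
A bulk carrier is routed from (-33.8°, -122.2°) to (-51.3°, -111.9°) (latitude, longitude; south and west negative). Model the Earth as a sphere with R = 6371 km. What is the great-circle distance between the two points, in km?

2116 km

Haversine: a = sin²(Δφ/2)+cos φ₁ cos φ₂ sin²(Δλ/2) = 0.02733;  σ = 2·atan2(√a,√(1−a))
σ = 19.031° → d = Rσ = 6371·0.33215 = 2116 km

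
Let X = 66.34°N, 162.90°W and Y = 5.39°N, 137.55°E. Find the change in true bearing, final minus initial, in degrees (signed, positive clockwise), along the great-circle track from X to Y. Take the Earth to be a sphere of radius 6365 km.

At departure: θ₁ = atan2(sin Δλ cos φ₂, cos φ₁ sin φ₂ − sin φ₁ cos φ₂ cos Δλ) = 243.69°
At arrival: θ₂ = atan2(sin Δλ cos φ₁, −cos φ₂ sin φ₁ + sin φ₂ cos φ₁ cos Δλ) = 201.18°
Δθ = θ₂ − θ₁ = -42.5°

-42.5°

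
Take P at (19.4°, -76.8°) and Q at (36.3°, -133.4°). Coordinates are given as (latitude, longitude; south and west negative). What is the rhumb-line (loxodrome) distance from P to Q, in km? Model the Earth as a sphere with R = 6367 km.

5840 km

Δψ = ln[tan(π/4+φ₂/2)/tan(π/4+φ₁/2)] = +0.3355;  Δφ = +0.2950 rad,  Δλ = -0.9879 rad
q = Δφ/Δψ = 0.8792
d = R·√(Δφ² + q²Δλ²) = 6367·0.91720 = 5840 km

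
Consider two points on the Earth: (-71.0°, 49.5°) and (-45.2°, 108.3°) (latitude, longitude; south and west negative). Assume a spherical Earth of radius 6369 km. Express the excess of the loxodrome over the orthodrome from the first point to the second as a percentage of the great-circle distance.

Great circle: σ = 0.6604 rad → d_gc = Rσ = 4206.0 km
Rhumb: Δφ = +0.4503, Δλ = +1.0263, Δψ = +0.9014, q = Δφ/Δψ = 0.4996 → d_rh = R√(Δφ²+q²Δλ²) = 4345.9 km
Excess = (4345.9 − 4206.0) / 4206.0 = 139.9 / 4206.0 = 3.33% ≈ 3.3%

3.3%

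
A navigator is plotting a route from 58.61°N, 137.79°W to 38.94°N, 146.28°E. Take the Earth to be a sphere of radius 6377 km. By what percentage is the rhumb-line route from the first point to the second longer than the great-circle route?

Great circle: σ = 0.8828 rad → d_gc = Rσ = 5629.5 km
Rhumb: Δφ = -0.3433, Δλ = -1.3252, Δψ = -0.5305, q = Δφ/Δψ = 0.6472 → d_rh = R√(Δφ²+q²Δλ²) = 5891.0 km
Excess = (5891.0 − 5629.5) / 5629.5 = 261.5 / 5629.5 = 4.645% ≈ 4.6%

4.6%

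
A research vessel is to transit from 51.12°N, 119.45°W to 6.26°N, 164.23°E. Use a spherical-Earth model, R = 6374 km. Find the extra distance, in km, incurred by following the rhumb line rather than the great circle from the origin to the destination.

188 km

Great circle: cos σ = sin φ₁ sin φ₂ + cos φ₁ cos φ₂ cos Δλ,  σ = 1.3362 rad → d_gc = 8517.0 km
Rhumb line: Δψ = -0.9320, q = Δφ/Δψ = 0.8401, d_rh = R√(Δφ²+q²Δλ²) = 8705.3 km
Excess = 8705.3 − 8517.0 = 188.3 ≈ 188 km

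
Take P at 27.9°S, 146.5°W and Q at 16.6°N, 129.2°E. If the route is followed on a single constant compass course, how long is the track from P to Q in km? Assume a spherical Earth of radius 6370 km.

10344 km

Rhumb course C = atan2(Δλ, Δψ) with Δψ = ln[tan(π/4+φ₂/2)/tan(π/4+φ₁/2)] = +0.8013, Δλ = -1.4713 → C = 298.57°
d = R·|Δφ| / |cos C| = 6370·0.77667 / 0.47828 = 10344 km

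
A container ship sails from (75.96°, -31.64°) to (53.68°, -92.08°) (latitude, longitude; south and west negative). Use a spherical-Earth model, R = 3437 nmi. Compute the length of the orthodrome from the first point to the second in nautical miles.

cos σ = sin φ₁ sin φ₂ + cos φ₁ cos φ₂ cos Δλ
      = sin(75.96°)sin(53.68°) + cos(75.96°)cos(53.68°)cos(-60.44°) = 0.8525
σ = 31.511° → d = Rσ = 3437·0.54997 = 1890 nmi

1890 nmi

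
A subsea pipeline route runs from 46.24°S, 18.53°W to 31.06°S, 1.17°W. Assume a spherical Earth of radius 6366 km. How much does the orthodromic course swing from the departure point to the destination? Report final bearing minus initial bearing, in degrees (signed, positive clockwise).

-11.0°

Initial bearing θ₁ = atan2(sin Δλ cos φ₂, cos φ₁ sin φ₂ − sin φ₁ cos φ₂ cos Δλ) = 47.57°
Final bearing θ₂ = (initial bearing from the destination back to the start) + 180° = 36.58°
Δθ = θ₂ − θ₁ = -11.0°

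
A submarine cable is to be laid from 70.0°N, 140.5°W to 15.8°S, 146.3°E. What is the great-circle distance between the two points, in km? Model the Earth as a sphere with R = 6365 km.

Haversine: a = sin²(Δφ/2)+cos φ₁ cos φ₂ sin²(Δλ/2) = 0.58037;  σ = 2·atan2(√a,√(1−a))
σ = 99.250° → d = Rσ = 6365·1.73224 = 11026 km

11026 km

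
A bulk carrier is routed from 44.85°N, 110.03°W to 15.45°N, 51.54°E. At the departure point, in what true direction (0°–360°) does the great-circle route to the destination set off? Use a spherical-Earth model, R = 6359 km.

N = sin Δλ·cos φ₂ = +0.3047;  D = cos φ₁ sin φ₂ − sin φ₁ cos φ₂ cos Δλ = +0.8338
initial course = atan2(N, D) = 20.08°

20.1°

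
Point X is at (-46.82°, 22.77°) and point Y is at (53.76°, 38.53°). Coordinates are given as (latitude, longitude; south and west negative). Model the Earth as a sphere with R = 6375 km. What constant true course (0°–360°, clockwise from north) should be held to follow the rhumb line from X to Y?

Δψ = ln[tan(π/4+φ₂/2)/tan(π/4+φ₁/2)] = +2.0441
Δλ = +0.2751 rad (taken the short way round)
course = atan2(Δλ, Δψ) = 7.66°

7.7°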